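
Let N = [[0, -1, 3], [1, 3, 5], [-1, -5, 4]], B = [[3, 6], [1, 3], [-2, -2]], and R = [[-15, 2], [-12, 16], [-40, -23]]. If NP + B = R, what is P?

P = [[3, 1], [3, 4], [-5, 0]]

NP = R − B = [[-18, -4], [-13, 13], [-38, -21]].
N is on the left of P, so left-multiply by N⁻¹: P = N⁻¹(R − B).
det N = 3, so N⁻¹ = [[37/3, -11/3, -14/3], [-3, 1, 1], [-2/3, 1/3, 1/3]].
P = N⁻¹(R − B) = [[3, 1], [3, 4], [-5, 0]].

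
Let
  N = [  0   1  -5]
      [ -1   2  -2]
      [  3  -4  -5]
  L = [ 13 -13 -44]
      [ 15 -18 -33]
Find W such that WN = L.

W = [[3, 2, 5], [6, -6, 3]]

N is on the right of W, so right-multiply by N⁻¹: W = LN⁻¹.
N has determinant -1; N⁻¹ = [[18, -25, -8], [11, -15, -5], [2, -3, -1]].
W = LN⁻¹ = [[13, -13, -44], [15, -18, -33]] · [[18, -25, -8], [11, -15, -5], [2, -3, -1]] = [[3, 2, 5], [6, -6, 3]].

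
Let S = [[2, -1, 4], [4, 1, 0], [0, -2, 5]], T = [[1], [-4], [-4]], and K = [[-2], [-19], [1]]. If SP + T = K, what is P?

SP = K − T = [[-3], [-15], [5]].
Since S multiplies P on the left, P = S⁻¹(K − T).
S has determinant -2; S⁻¹ = [[-5/2, 3/2, 2], [10, -5, -8], [4, -2, -3]].
P = S⁻¹(K − T) = [[-5], [5], [3]].

P = [[-5], [5], [3]]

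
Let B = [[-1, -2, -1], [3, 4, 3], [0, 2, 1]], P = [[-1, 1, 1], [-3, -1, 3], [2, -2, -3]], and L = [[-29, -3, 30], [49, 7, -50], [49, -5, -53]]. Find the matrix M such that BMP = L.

M = B⁻¹LP⁻¹ (apply B⁻¹ on the left and P⁻¹ on the right).
B has determinant 2; B⁻¹ = [[-1, 0, -1], [-3/2, -1/2, 0], [3, 1, 1]].
det P = -4; the adjugate gives P⁻¹ = [[-9/4, -1/4, -1], [3/4, -1/4, 0], [-2, 0, -1]].
B⁻¹L = [[-20, 8, 23], [19, 1, -20], [11, -7, -13]].
M = (B⁻¹L)P⁻¹ = [[5, 3, -3], [-2, -5, 1], [-4, -1, 2]].

M = [[5, 3, -3], [-2, -5, 1], [-4, -1, 2]]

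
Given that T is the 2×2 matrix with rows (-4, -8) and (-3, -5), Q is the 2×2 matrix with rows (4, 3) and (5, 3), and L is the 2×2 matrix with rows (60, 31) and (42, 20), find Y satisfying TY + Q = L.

Y = [[-4, 1], [-5, -4]]

TY = L − Q = [[56, 28], [37, 17]].
T is on the left of Y, so left-multiply by T⁻¹: Y = T⁻¹(L − Q).
det T = -4; the adjugate gives T⁻¹ = [[5/4, -2], [-3/4, 1]].
Y = T⁻¹(L − Q) = [[-4, 1], [-5, -4]].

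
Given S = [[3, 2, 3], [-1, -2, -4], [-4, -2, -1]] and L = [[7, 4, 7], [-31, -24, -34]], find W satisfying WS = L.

S is on the right of W, so right-multiply by S⁻¹: W = LS⁻¹.
det S = -6; the adjugate gives S⁻¹ = [[1, 2/3, 1/3], [-5/2, -3/2, -3/2], [1, 1/3, 2/3]].
W = LS⁻¹ = [[7, 4, 7], [-31, -24, -34]] · [[1, 2/3, 1/3], [-5/2, -3/2, -3/2], [1, 1/3, 2/3]] = [[4, 1, 1], [-5, 4, 3]].

W = [[4, 1, 1], [-5, 4, 3]]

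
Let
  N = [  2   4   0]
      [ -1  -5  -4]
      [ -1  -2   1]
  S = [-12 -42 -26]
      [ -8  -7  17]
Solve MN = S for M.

M = [[-4, 6, -2], [-3, -3, 5]]

Since N sits to the right of M, M = SN⁻¹.
det N = -6, so N⁻¹ = [[13/6, 2/3, 8/3], [-5/6, -1/3, -4/3], [1/2, 0, 1]].
M = SN⁻¹ = [[-12, -42, -26], [-8, -7, 17]] · [[13/6, 2/3, 8/3], [-5/6, -1/3, -4/3], [1/2, 0, 1]] = [[-4, 6, -2], [-3, -3, 5]].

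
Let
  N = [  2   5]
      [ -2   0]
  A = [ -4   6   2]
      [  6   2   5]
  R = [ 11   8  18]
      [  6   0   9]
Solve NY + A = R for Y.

NY = R − A = [[15, 2, 16], [0, -2, 4]].
N is on the left of Y, so left-multiply by N⁻¹: Y = N⁻¹(R − A).
det N = 10; the adjugate gives N⁻¹ = [[0, -1/2], [1/5, 1/5]].
Y = N⁻¹(R − A) = [[0, 1, -2], [3, 0, 4]].

Y = [[0, 1, -2], [3, 0, 4]]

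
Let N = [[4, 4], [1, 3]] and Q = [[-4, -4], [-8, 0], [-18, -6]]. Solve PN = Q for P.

N is on the right of P, so right-multiply by N⁻¹: P = QN⁻¹.
N has determinant 8; N⁻¹ = [[3/8, -1/2], [-1/8, 1/2]].
P = QN⁻¹ = [[-4, -4], [-8, 0], [-18, -6]] · [[3/8, -1/2], [-1/8, 1/2]] = [[-1, 0], [-3, 4], [-6, 6]].

P = [[-1, 0], [-3, 4], [-6, 6]]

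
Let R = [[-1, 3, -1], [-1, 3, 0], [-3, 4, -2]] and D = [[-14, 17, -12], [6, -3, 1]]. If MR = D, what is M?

M = [[2, -3, 5], [5, -2, -3]]

Since R sits to the right of M, M = DR⁻¹.
R has determinant -5; R⁻¹ = [[6/5, -2/5, -3/5], [2/5, 1/5, -1/5], [-1, 1, 0]].
M = DR⁻¹ = [[-14, 17, -12], [6, -3, 1]] · [[6/5, -2/5, -3/5], [2/5, 1/5, -1/5], [-1, 1, 0]] = [[2, -3, 5], [5, -2, -3]].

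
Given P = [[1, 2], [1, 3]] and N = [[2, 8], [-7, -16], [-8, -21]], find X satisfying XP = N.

X = [[-2, 4], [-5, -2], [-3, -5]]

Since P sits to the right of X, X = NP⁻¹.
P has determinant 1; P⁻¹ = [[3, -2], [-1, 1]].
X = NP⁻¹ = [[2, 8], [-7, -16], [-8, -21]] · [[3, -2], [-1, 1]] = [[-2, 4], [-5, -2], [-3, -5]].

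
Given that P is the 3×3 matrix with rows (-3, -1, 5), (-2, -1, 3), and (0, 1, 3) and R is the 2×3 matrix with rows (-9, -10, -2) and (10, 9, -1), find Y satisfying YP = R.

Y = [[-1, 6, -5], [-2, -2, 5]]

Right-multiplying both sides by P⁻¹ gives Y = RP⁻¹.
P has determinant 2; P⁻¹ = [[-3, 4, 1], [3, -9/2, -1/2], [-1, 3/2, 1/2]].
Y = RP⁻¹ = [[-9, -10, -2], [10, 9, -1]] · [[-3, 4, 1], [3, -9/2, -1/2], [-1, 3/2, 1/2]] = [[-1, 6, -5], [-2, -2, 5]].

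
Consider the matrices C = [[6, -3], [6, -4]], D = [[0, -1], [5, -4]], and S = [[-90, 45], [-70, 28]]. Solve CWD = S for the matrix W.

W = C⁻¹SD⁻¹ (apply C⁻¹ on the left and D⁻¹ on the right).
det C = -6, so C⁻¹ = [[2/3, -1/2], [1, -1]].
det D = 5, so D⁻¹ = [[-4/5, 1/5], [-1, 0]].
C⁻¹S = [[-25, 16], [-20, 17]].
W = (C⁻¹S)D⁻¹ = [[4, -5], [-1, -4]].

W = [[4, -5], [-1, -4]]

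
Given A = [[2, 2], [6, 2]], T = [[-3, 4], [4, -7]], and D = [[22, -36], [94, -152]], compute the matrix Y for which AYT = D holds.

Left-multiply by A⁻¹ and right-multiply by T⁻¹: Y = A⁻¹DT⁻¹.
det A = -8; the adjugate gives A⁻¹ = [[-1/4, 1/4], [3/4, -1/4]].
det T = 5, so T⁻¹ = [[-7/5, -4/5], [-4/5, -3/5]].
A⁻¹D = [[18, -29], [-7, 11]].
Y = (A⁻¹D)T⁻¹ = [[-2, 3], [1, -1]].

Y = [[-2, 3], [1, -1]]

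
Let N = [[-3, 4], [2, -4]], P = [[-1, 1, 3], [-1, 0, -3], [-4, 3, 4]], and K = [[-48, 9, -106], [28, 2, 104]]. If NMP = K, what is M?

M = [[1, -5, -4], [-3, 4, -1]]

M = N⁻¹KP⁻¹ (apply N⁻¹ on the left and P⁻¹ on the right).
det N = 4; the adjugate gives N⁻¹ = [[-1, -1], [-1/2, -3/4]].
det P = -2; the adjugate gives P⁻¹ = [[-9/2, -5/2, 3/2], [-8, -4, 3], [3/2, 1/2, -1/2]].
N⁻¹K = [[20, -11, 2], [3, -6, -25]].
M = (N⁻¹K)P⁻¹ = [[1, -5, -4], [-3, 4, -1]].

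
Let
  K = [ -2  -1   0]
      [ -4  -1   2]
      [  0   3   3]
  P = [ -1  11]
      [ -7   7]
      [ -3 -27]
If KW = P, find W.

W = [[-1, -4], [3, -3], [-4, -6]]

Since K multiplies W on the left, W = K⁻¹P.
det K = 6; the adjugate gives K⁻¹ = [[-3/2, 1/2, -1/3], [2, -1, 2/3], [-2, 1, -1/3]].
W = K⁻¹P = [[-3/2, 1/2, -1/3], [2, -1, 2/3], [-2, 1, -1/3]] · [[-1, 11], [-7, 7], [-3, -27]] = [[-1, -4], [3, -3], [-4, -6]].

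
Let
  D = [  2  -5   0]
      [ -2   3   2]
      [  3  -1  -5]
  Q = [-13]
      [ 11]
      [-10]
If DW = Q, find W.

W = [[1], [3], [2]]

D is on the left of W, so left-multiply by D⁻¹: W = D⁻¹Q.
D has determinant -6; D⁻¹ = [[13/6, 25/6, 5/3], [2/3, 5/3, 2/3], [7/6, 13/6, 2/3]].
W = D⁻¹Q = [[13/6, 25/6, 5/3], [2/3, 5/3, 2/3], [7/6, 13/6, 2/3]] · [[-13], [11], [-10]] = [[1], [3], [2]].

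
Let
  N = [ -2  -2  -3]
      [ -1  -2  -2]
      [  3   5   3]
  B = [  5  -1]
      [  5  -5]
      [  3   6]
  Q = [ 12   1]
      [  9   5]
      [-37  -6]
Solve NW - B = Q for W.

W = [[-2, 0], [-5, 0], [-1, 0]]

NW = Q + B = [[17, 0], [14, 0], [-34, 0]].
N is on the left of W, so left-multiply by N⁻¹: W = N⁻¹(Q + B).
det N = -5; the adjugate gives N⁻¹ = [[-4/5, 9/5, 2/5], [3/5, -3/5, 1/5], [-1/5, -4/5, -2/5]].
W = N⁻¹(Q + B) = [[-2, 0], [-5, 0], [-1, 0]].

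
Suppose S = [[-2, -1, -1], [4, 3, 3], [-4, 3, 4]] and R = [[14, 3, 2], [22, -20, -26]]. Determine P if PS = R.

P = [[-3, 1, -1], [-1, -1, -6]]

Since S sits to the right of P, P = RS⁻¹.
det S = -2; the adjugate gives S⁻¹ = [[-3/2, -1/2, 0], [14, 6, -1], [-12, -5, 1]].
P = RS⁻¹ = [[14, 3, 2], [22, -20, -26]] · [[-3/2, -1/2, 0], [14, 6, -1], [-12, -5, 1]] = [[-3, 1, -1], [-1, -1, -6]].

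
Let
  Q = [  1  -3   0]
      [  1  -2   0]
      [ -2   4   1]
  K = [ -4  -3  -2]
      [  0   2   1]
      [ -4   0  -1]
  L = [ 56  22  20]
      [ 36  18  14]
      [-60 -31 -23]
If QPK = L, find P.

Left-multiply by Q⁻¹ and right-multiply by K⁻¹: P = Q⁻¹LK⁻¹.
det Q = 1, so Q⁻¹ = [[-2, 3, 0], [-1, 1, 0], [0, 2, 1]].
det K = 4; the adjugate gives K⁻¹ = [[-1/2, -3/4, 1/4], [-1, -1, 1], [2, 3, -2]].
Q⁻¹L = [[-4, 10, 2], [-20, -4, -6], [12, 5, 5]].
P = (Q⁻¹L)K⁻¹ = [[-4, -1, 5], [2, 1, 3], [-1, 1, -2]].

P = [[-4, -1, 5], [2, 1, 3], [-1, 1, -2]]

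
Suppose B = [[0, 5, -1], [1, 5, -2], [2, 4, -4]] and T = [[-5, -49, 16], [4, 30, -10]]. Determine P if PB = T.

Since B sits to the right of P, P = TB⁻¹.
B has determinant 6; B⁻¹ = [[-2, 8/3, -5/6], [0, 1/3, -1/6], [-1, 5/3, -5/6]].
P = TB⁻¹ = [[-5, -49, 16], [4, 30, -10]] · [[-2, 8/3, -5/6], [0, 1/3, -1/6], [-1, 5/3, -5/6]] = [[-6, -3, -1], [2, 4, 0]].

P = [[-6, -3, -1], [2, 4, 0]]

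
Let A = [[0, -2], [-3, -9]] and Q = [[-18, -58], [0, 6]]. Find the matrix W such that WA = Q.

W = [[2, 6], [-3, 0]]

Right-multiplying both sides by A⁻¹ gives W = QA⁻¹.
det A = -6; the adjugate gives A⁻¹ = [[3/2, -1/3], [-1/2, 0]].
W = QA⁻¹ = [[-18, -58], [0, 6]] · [[3/2, -1/3], [-1/2, 0]] = [[2, 6], [-3, 0]].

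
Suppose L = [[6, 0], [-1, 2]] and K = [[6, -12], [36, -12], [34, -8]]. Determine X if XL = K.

X = [[0, -6], [5, -6], [5, -4]]

Right-multiplying both sides by L⁻¹ gives X = KL⁻¹.
det L = 12; the adjugate gives L⁻¹ = [[1/6, 0], [1/12, 1/2]].
X = KL⁻¹ = [[6, -12], [36, -12], [34, -8]] · [[1/6, 0], [1/12, 1/2]] = [[0, -6], [5, -6], [5, -4]].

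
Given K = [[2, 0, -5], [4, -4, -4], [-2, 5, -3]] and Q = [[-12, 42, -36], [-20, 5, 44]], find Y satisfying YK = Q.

Y = [[6, -3, 6], [-3, -5, -3]]

K is on the right of Y, so right-multiply by K⁻¹: Y = QK⁻¹.
det K = 4, so K⁻¹ = [[8, -25/4, -5], [5, -4, -3], [3, -5/2, -2]].
Y = QK⁻¹ = [[-12, 42, -36], [-20, 5, 44]] · [[8, -25/4, -5], [5, -4, -3], [3, -5/2, -2]] = [[6, -3, 6], [-3, -5, -3]].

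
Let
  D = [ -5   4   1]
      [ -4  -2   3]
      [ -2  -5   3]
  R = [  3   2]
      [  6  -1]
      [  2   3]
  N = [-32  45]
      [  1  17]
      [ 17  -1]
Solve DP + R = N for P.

DP = N − R = [[-35, 43], [-5, 18], [15, -4]].
Left-multiplying both sides by D⁻¹ gives P = D⁻¹(N − R).
D has determinant -5; D⁻¹ = [[-9/5, 17/5, -14/5], [-6/5, 13/5, -11/5], [-16/5, 33/5, -26/5]].
P = D⁻¹(N − R) = [[4, -5], [-4, 4], [1, 2]].

P = [[4, -5], [-4, 4], [1, 2]]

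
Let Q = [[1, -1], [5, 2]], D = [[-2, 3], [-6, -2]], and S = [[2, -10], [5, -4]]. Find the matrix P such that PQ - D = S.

PQ = S + D = [[0, -7], [-1, -6]].
Since Q sits to the right of P, P = (S + D)Q⁻¹.
det Q = 7; the adjugate gives Q⁻¹ = [[2/7, 1/7], [-5/7, 1/7]].
P = (S + D)Q⁻¹ = [[5, -1], [4, -1]].

P = [[5, -1], [4, -1]]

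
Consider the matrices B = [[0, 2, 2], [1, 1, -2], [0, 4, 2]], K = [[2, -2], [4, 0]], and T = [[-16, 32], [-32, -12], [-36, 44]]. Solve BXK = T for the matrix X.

X = B⁻¹TK⁻¹ (apply B⁻¹ on the left and K⁻¹ on the right).
det B = 4; the adjugate gives B⁻¹ = [[5/2, 1, -3/2], [-1/2, 0, 1/2], [1, 0, -1/2]].
det K = 8, so K⁻¹ = [[0, 1/4], [-1/2, 1/4]].
B⁻¹T = [[-18, 2], [-10, 6], [2, 10]].
X = (B⁻¹T)K⁻¹ = [[-1, -4], [-3, -1], [-5, 3]].

X = [[-1, -4], [-3, -1], [-5, 3]]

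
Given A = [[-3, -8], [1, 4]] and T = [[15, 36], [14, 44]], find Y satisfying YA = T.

Y = [[-6, -3], [-3, 5]]

Since A sits to the right of Y, Y = TA⁻¹.
det A = -4; the adjugate gives A⁻¹ = [[-1, -2], [1/4, 3/4]].
Y = TA⁻¹ = [[15, 36], [14, 44]] · [[-1, -2], [1/4, 3/4]] = [[-6, -3], [-3, 5]].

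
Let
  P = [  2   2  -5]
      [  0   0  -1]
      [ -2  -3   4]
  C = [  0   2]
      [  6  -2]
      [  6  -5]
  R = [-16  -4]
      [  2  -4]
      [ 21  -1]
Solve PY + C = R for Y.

Y = [[5, 2], [-3, 0], [4, 2]]

PY = R − C = [[-16, -6], [-4, -2], [15, 4]].
Since P multiplies Y on the left, Y = P⁻¹(R − C).
P has determinant -2; P⁻¹ = [[3/2, -7/2, 1], [-1, 1, -1], [0, -1, 0]].
Y = P⁻¹(R − C) = [[5, 2], [-3, 0], [4, 2]].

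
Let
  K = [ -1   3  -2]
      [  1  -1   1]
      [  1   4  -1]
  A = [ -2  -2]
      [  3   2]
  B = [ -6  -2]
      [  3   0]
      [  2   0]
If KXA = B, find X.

X = K⁻¹BA⁻¹ (apply K⁻¹ on the left and A⁻¹ on the right).
det K = -1, so K⁻¹ = [[3, 5, -1], [-2, -3, 1], [-5, -7, 2]].
A has determinant 2; A⁻¹ = [[1, 1], [-3/2, -1]].
K⁻¹B = [[-5, -6], [5, 4], [13, 10]].
X = (K⁻¹B)A⁻¹ = [[4, 1], [-1, 1], [-2, 3]].

X = [[4, 1], [-1, 1], [-2, 3]]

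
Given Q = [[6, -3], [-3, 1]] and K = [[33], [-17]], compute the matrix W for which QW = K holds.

W = [[6], [1]]

Q is on the left of W, so left-multiply by Q⁻¹: W = Q⁻¹K.
det Q = -3; the adjugate gives Q⁻¹ = [[-1/3, -1], [-1, -2]].
W = Q⁻¹K = [[-1/3, -1], [-1, -2]] · [[33], [-17]] = [[6], [1]].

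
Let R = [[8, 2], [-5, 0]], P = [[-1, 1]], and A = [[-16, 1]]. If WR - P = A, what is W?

WR = A + P = [[-17, 2]].
Since R sits to the right of W, W = (A + P)R⁻¹.
det R = 10, so R⁻¹ = [[0, -1/5], [1/2, 4/5]].
W = (A + P)R⁻¹ = [[1, 5]].

W = [[1, 5]]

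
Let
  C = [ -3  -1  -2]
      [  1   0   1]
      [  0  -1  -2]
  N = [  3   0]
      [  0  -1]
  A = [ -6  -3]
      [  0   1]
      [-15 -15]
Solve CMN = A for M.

M = [[-1, 4], [3, -5], [1, -5]]

Left-multiply by C⁻¹ and right-multiply by N⁻¹: M = C⁻¹AN⁻¹.
C has determinant -3; C⁻¹ = [[-1/3, 0, 1/3], [-2/3, -2, -1/3], [1/3, 1, -1/3]].
N has determinant -3; N⁻¹ = [[1/3, 0], [0, -1]].
C⁻¹A = [[-3, -4], [9, 5], [3, 5]].
M = (C⁻¹A)N⁻¹ = [[-1, 4], [3, -5], [1, -5]].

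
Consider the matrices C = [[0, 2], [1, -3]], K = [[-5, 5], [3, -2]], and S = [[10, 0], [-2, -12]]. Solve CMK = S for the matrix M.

M = [[-2, 1], [2, 5]]

Left-multiply by C⁻¹ and right-multiply by K⁻¹: M = C⁻¹SK⁻¹.
det C = -2; the adjugate gives C⁻¹ = [[3/2, 1], [1/2, 0]].
det K = -5; the adjugate gives K⁻¹ = [[2/5, 1], [3/5, 1]].
C⁻¹S = [[13, -12], [5, 0]].
M = (C⁻¹S)K⁻¹ = [[-2, 1], [2, 5]].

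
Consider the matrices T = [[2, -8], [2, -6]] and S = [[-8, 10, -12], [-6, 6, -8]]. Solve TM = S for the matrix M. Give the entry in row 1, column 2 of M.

-3

Left-multiplying both sides by T⁻¹ gives M = T⁻¹S.
det T = 4, so T⁻¹ = [[-3/2, 2], [-1/2, 1/2]].
M = T⁻¹S = [[-3/2, 2], [-1/2, 1/2]] · [[-8, 10, -12], [-6, 6, -8]] = [[0, -3, 2], [1, -2, 2]].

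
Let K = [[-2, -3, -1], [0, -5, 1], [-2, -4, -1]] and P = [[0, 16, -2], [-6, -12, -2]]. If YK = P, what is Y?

Y = [[6, -2, -6], [5, 1, -2]]

K is on the right of Y, so right-multiply by K⁻¹: Y = PK⁻¹.
K has determinant -2; K⁻¹ = [[-9/2, -1/2, 4], [1, 0, -1], [5, 1, -5]].
Y = PK⁻¹ = [[0, 16, -2], [-6, -12, -2]] · [[-9/2, -1/2, 4], [1, 0, -1], [5, 1, -5]] = [[6, -2, -6], [5, 1, -2]].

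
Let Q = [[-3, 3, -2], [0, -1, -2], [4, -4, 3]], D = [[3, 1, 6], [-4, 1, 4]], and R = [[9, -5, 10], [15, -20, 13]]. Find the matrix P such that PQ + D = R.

P = [[-2, 0, 0], [-5, 2, 1]]

PQ = R − D = [[6, -6, 4], [19, -21, 9]].
Right-multiplying both sides by Q⁻¹ gives P = (R − D)Q⁻¹.
det Q = 1; the adjugate gives Q⁻¹ = [[-11, -1, -8], [-8, -1, -6], [4, 0, 3]].
P = (R − D)Q⁻¹ = [[-2, 0, 0], [-5, 2, 1]].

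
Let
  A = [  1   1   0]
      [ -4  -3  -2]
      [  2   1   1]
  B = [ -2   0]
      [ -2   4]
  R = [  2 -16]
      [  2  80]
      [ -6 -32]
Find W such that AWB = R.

W = [[4, 0], [-1, -4], [4, -4]]

W = A⁻¹RB⁻¹ (apply A⁻¹ on the left and B⁻¹ on the right).
det A = -1, so A⁻¹ = [[1, 1, 2], [0, -1, -2], [-2, -1, -1]].
det B = -8; the adjugate gives B⁻¹ = [[-1/2, 0], [-1/4, 1/4]].
A⁻¹R = [[-8, 0], [10, -16], [0, -16]].
W = (A⁻¹R)B⁻¹ = [[4, 0], [-1, -4], [4, -4]].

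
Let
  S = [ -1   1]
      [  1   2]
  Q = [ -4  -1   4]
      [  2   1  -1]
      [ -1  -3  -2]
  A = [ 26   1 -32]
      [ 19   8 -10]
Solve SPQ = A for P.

Isolating P: multiply by S⁻¹ from the left and Q⁻¹ from the right, so P = S⁻¹AQ⁻¹.
det S = -3; the adjugate gives S⁻¹ = [[-2/3, 1/3], [1/3, 1/3]].
det Q = -5; the adjugate gives Q⁻¹ = [[1, 14/5, 3/5], [-1, -12/5, -4/5], [1, 11/5, 2/5]].
S⁻¹A = [[-11, 2, 18], [15, 3, -14]].
P = (S⁻¹A)Q⁻¹ = [[5, 4, -1], [-2, 4, 1]].

P = [[5, 4, -1], [-2, 4, 1]]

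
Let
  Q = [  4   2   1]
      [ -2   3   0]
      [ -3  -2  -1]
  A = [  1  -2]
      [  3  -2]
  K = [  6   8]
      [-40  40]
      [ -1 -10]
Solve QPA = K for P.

Left-multiply by Q⁻¹ and right-multiply by A⁻¹: P = Q⁻¹KA⁻¹.
det Q = -3; the adjugate gives Q⁻¹ = [[1, 0, 1], [2/3, 1/3, 2/3], [-13/3, -2/3, -16/3]].
det A = 4; the adjugate gives A⁻¹ = [[-1/2, 1/2], [-3/4, 1/4]].
Q⁻¹K = [[5, -2], [-10, 12], [6, -8]].
P = (Q⁻¹K)A⁻¹ = [[-1, 2], [-4, -2], [3, 1]].

P = [[-1, 2], [-4, -2], [3, 1]]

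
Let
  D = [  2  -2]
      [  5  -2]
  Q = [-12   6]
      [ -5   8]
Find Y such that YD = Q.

Y = [[-1, -2], [-5, 1]]

D is on the right of Y, so right-multiply by D⁻¹: Y = QD⁻¹.
det D = 6, so D⁻¹ = [[-1/3, 1/3], [-5/6, 1/3]].
Y = QD⁻¹ = [[-12, 6], [-5, 8]] · [[-1/3, 1/3], [-5/6, 1/3]] = [[-1, -2], [-5, 1]].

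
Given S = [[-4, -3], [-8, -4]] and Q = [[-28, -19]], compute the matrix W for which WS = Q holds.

Right-multiplying both sides by S⁻¹ gives W = QS⁻¹.
det S = -8; the adjugate gives S⁻¹ = [[1/2, -3/8], [-1, 1/2]].
W = QS⁻¹ = [[-28, -19]] · [[1/2, -3/8], [-1, 1/2]] = [[5, 1]].

W = [[5, 1]]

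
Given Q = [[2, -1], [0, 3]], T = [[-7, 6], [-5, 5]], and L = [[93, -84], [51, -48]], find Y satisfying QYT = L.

Y = [[-5, -4], [-1, -2]]

Left-multiply by Q⁻¹ and right-multiply by T⁻¹: Y = Q⁻¹LT⁻¹.
det Q = 6; the adjugate gives Q⁻¹ = [[1/2, 1/6], [0, 1/3]].
T has determinant -5; T⁻¹ = [[-1, 6/5], [-1, 7/5]].
Q⁻¹L = [[55, -50], [17, -16]].
Y = (Q⁻¹L)T⁻¹ = [[-5, -4], [-1, -2]].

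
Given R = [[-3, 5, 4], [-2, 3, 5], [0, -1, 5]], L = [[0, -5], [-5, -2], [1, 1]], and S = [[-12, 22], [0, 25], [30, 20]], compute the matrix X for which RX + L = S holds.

X = [[4, -2], [-4, 1], [5, 4]]

RX = S − L = [[-12, 27], [5, 27], [29, 19]].
Left-multiplying both sides by R⁻¹ gives X = R⁻¹(S − L).
det R = -2; the adjugate gives R⁻¹ = [[-10, 29/2, -13/2], [-5, 15/2, -7/2], [-1, 3/2, -1/2]].
X = R⁻¹(S − L) = [[4, -2], [-4, 1], [5, 4]].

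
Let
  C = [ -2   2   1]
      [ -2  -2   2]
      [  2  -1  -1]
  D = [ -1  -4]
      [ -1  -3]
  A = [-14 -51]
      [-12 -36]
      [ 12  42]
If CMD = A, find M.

Isolating M: multiply by C⁻¹ from the left and D⁻¹ from the right, so M = C⁻¹AD⁻¹.
C has determinant 2; C⁻¹ = [[2, 1/2, 3], [1, 0, 1], [3, 1, 4]].
D has determinant -1; D⁻¹ = [[3, -4], [-1, 1]].
C⁻¹A = [[2, 6], [-2, -9], [-6, -21]].
M = (C⁻¹A)D⁻¹ = [[0, -2], [3, -1], [3, 3]].

M = [[0, -2], [3, -1], [3, 3]]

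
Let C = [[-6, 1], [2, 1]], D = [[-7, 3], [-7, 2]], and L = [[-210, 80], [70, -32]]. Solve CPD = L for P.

P = [[-4, -1], [-4, 4]]

Left-multiply by C⁻¹ and right-multiply by D⁻¹: P = C⁻¹LD⁻¹.
C has determinant -8; C⁻¹ = [[-1/8, 1/8], [1/4, 3/4]].
det D = 7; the adjugate gives D⁻¹ = [[2/7, -3/7], [1, -1]].
C⁻¹L = [[35, -14], [0, -4]].
P = (C⁻¹L)D⁻¹ = [[-4, -1], [-4, 4]].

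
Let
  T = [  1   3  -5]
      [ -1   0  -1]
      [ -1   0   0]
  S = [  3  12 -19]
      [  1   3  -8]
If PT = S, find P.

Since T sits to the right of P, P = ST⁻¹.
det T = 3, so T⁻¹ = [[0, 0, -1], [1/3, -5/3, 2], [0, -1, 1]].
P = ST⁻¹ = [[3, 12, -19], [1, 3, -8]] · [[0, 0, -1], [1/3, -5/3, 2], [0, -1, 1]] = [[4, -1, 2], [1, 3, -3]].

P = [[4, -1, 2], [1, 3, -3]]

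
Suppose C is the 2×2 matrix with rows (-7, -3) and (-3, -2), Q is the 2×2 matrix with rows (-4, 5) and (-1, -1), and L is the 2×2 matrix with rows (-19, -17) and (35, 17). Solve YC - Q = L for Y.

YC = L + Q = [[-23, -12], [34, 16]].
C is on the right of Y, so right-multiply by C⁻¹: Y = (L + Q)C⁻¹.
det C = 5; the adjugate gives C⁻¹ = [[-2/5, 3/5], [3/5, -7/5]].
Y = (L + Q)C⁻¹ = [[2, 3], [-4, -2]].

Y = [[2, 3], [-4, -2]]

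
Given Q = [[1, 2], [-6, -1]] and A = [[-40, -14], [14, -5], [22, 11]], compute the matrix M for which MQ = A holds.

Right-multiplying both sides by Q⁻¹ gives M = AQ⁻¹.
det Q = 11, so Q⁻¹ = [[-1/11, -2/11], [6/11, 1/11]].
M = AQ⁻¹ = [[-40, -14], [14, -5], [22, 11]] · [[-1/11, -2/11], [6/11, 1/11]] = [[-4, 6], [-4, -3], [4, -3]].

M = [[-4, 6], [-4, -3], [4, -3]]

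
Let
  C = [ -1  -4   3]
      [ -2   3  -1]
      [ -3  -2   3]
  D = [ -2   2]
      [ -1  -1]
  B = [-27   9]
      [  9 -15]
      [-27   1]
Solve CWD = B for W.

Left-multiply by C⁻¹ and right-multiply by D⁻¹: W = C⁻¹BD⁻¹.
det C = -4; the adjugate gives C⁻¹ = [[-7/4, -3/2, 5/4], [-9/4, -3/2, 7/4], [-13/4, -5/2, 11/4]].
D has determinant 4; D⁻¹ = [[-1/4, -1/2], [1/4, -1/2]].
C⁻¹B = [[0, 8], [0, 4], [-9, 11]].
W = (C⁻¹B)D⁻¹ = [[2, -4], [1, -2], [5, -1]].

W = [[2, -4], [1, -2], [5, -1]]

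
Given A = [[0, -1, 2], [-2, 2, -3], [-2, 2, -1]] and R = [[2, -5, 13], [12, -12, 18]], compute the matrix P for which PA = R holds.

P = [[3, -3, 2], [0, -6, 0]]

Since A sits to the right of P, P = RA⁻¹.
det A = -4; the adjugate gives A⁻¹ = [[-1, -3/4, 1/4], [-1, -1, 1], [0, -1/2, 1/2]].
P = RA⁻¹ = [[2, -5, 13], [12, -12, 18]] · [[-1, -3/4, 1/4], [-1, -1, 1], [0, -1/2, 1/2]] = [[3, -3, 2], [0, -6, 0]].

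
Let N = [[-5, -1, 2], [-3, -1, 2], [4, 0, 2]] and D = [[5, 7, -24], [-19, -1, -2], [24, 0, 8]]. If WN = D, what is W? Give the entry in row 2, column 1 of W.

4

Right-multiplying both sides by N⁻¹ gives W = DN⁻¹.
det N = 4; the adjugate gives N⁻¹ = [[-1/2, 1/2, 0], [7/2, -9/2, 1], [1, -1, 1/2]].
W = DN⁻¹ = [[5, 7, -24], [-19, -1, -2], [24, 0, 8]] · [[-1/2, 1/2, 0], [7/2, -9/2, 1], [1, -1, 1/2]] = [[-2, -5, -5], [4, -3, -2], [-4, 4, 4]].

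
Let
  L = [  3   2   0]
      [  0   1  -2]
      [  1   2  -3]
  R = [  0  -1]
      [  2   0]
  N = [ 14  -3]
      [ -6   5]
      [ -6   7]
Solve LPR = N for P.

P = [[-1, -1], [3, 5], [4, 4]]

Isolating P: multiply by L⁻¹ from the left and R⁻¹ from the right, so P = L⁻¹NR⁻¹.
L has determinant -1; L⁻¹ = [[-1, -6, 4], [2, 9, -6], [1, 4, -3]].
R has determinant 2; R⁻¹ = [[0, 1/2], [-1, 0]].
L⁻¹N = [[-2, 1], [10, -3], [8, -4]].
P = (L⁻¹N)R⁻¹ = [[-1, -1], [3, 5], [4, 4]].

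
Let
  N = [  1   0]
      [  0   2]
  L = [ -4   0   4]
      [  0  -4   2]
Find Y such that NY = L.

Since N multiplies Y on the left, Y = N⁻¹L.
det N = 2, so N⁻¹ = [[1, 0], [0, 1/2]].
Y = N⁻¹L = [[1, 0], [0, 1/2]] · [[-4, 0, 4], [0, -4, 2]] = [[-4, 0, 4], [0, -2, 1]].

Y = [[-4, 0, 4], [0, -2, 1]]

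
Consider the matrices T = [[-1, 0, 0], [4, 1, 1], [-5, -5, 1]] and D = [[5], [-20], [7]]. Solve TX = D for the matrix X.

T is on the left of X, so left-multiply by T⁻¹: X = T⁻¹D.
det T = -6; the adjugate gives T⁻¹ = [[-1, 0, 0], [3/2, 1/6, -1/6], [5/2, 5/6, 1/6]].
X = T⁻¹D = [[-1, 0, 0], [3/2, 1/6, -1/6], [5/2, 5/6, 1/6]] · [[5], [-20], [7]] = [[-5], [3], [-3]].

X = [[-5], [3], [-3]]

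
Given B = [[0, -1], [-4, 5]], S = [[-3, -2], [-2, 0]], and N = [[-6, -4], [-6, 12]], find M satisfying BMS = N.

M = [[-1, -3], [-2, 0]]

Isolating M: multiply by B⁻¹ from the left and S⁻¹ from the right, so M = B⁻¹NS⁻¹.
det B = -4; the adjugate gives B⁻¹ = [[-5/4, -1/4], [-1, 0]].
S has determinant -4; S⁻¹ = [[0, -1/2], [-1/2, 3/4]].
B⁻¹N = [[9, 2], [6, 4]].
M = (B⁻¹N)S⁻¹ = [[-1, -3], [-2, 0]].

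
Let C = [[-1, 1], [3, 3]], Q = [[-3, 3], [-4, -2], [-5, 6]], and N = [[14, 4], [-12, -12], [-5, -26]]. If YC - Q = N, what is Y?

YC = N + Q = [[11, 7], [-16, -14], [-10, -20]].
Since C sits to the right of Y, Y = (N + Q)C⁻¹.
det C = -6; the adjugate gives C⁻¹ = [[-1/2, 1/6], [1/2, 1/6]].
Y = (N + Q)C⁻¹ = [[-2, 3], [1, -5], [-5, -5]].

Y = [[-2, 3], [1, -5], [-5, -5]]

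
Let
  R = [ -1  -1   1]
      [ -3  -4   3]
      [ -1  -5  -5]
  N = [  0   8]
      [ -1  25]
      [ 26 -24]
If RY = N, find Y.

Since R multiplies Y on the left, Y = R⁻¹N.
R has determinant -6; R⁻¹ = [[-35/6, 5/3, -1/6], [3, -1, 0], [-11/6, 2/3, -1/6]].
Y = R⁻¹N = [[-35/6, 5/3, -1/6], [3, -1, 0], [-11/6, 2/3, -1/6]] · [[0, 8], [-1, 25], [26, -24]] = [[-6, -1], [1, -1], [-5, 6]].

Y = [[-6, -1], [1, -1], [-5, 6]]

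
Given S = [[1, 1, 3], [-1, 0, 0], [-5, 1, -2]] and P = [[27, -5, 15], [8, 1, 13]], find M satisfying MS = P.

S is on the right of M, so right-multiply by S⁻¹: M = PS⁻¹.
det S = -5, so S⁻¹ = [[0, -1, 0], [2/5, -13/5, 3/5], [1/5, 6/5, -1/5]].
M = PS⁻¹ = [[27, -5, 15], [8, 1, 13]] · [[0, -1, 0], [2/5, -13/5, 3/5], [1/5, 6/5, -1/5]] = [[1, 4, -6], [3, 5, -2]].

M = [[1, 4, -6], [3, 5, -2]]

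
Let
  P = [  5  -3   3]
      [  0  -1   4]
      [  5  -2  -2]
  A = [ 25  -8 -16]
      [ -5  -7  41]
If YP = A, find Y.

Right-multiplying both sides by P⁻¹ gives Y = AP⁻¹.
det P = 5; the adjugate gives P⁻¹ = [[2, -12/5, -9/5], [4, -5, -4], [1, -1, -1]].
Y = AP⁻¹ = [[25, -8, -16], [-5, -7, 41]] · [[2, -12/5, -9/5], [4, -5, -4], [1, -1, -1]] = [[2, -4, 3], [3, 6, -4]].

Y = [[2, -4, 3], [3, 6, -4]]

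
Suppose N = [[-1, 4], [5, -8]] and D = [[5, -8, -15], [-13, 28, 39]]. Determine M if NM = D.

M = [[-1, 4, 3], [1, -1, -3]]

Left-multiplying both sides by N⁻¹ gives M = N⁻¹D.
det N = -12, so N⁻¹ = [[2/3, 1/3], [5/12, 1/12]].
M = N⁻¹D = [[2/3, 1/3], [5/12, 1/12]] · [[5, -8, -15], [-13, 28, 39]] = [[-1, 4, 3], [1, -1, -3]].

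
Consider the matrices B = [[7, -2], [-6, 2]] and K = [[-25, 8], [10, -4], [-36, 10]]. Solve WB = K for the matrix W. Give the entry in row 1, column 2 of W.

3

Since B sits to the right of W, W = KB⁻¹.
det B = 2, so B⁻¹ = [[1, 1], [3, 7/2]].
W = KB⁻¹ = [[-25, 8], [10, -4], [-36, 10]] · [[1, 1], [3, 7/2]] = [[-1, 3], [-2, -4], [-6, -1]].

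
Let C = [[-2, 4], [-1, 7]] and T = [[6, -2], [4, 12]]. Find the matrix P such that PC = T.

P = [[-4, 2], [-4, 4]]

Right-multiplying both sides by C⁻¹ gives P = TC⁻¹.
det C = -10; the adjugate gives C⁻¹ = [[-7/10, 2/5], [-1/10, 1/5]].
P = TC⁻¹ = [[6, -2], [4, 12]] · [[-7/10, 2/5], [-1/10, 1/5]] = [[-4, 2], [-4, 4]].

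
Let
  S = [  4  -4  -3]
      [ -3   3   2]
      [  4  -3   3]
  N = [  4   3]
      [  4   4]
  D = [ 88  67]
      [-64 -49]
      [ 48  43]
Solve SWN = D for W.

Left-multiply by S⁻¹ and right-multiply by N⁻¹: W = S⁻¹DN⁻¹.
S has determinant 1; S⁻¹ = [[15, 21, 1], [17, 24, 1], [-3, -4, 0]].
det N = 4, so N⁻¹ = [[1, -3/4], [-1, 1]].
S⁻¹D = [[24, 19], [8, 6], [-8, -5]].
W = (S⁻¹D)N⁻¹ = [[5, 1], [2, 0], [-3, 1]].

W = [[5, 1], [2, 0], [-3, 1]]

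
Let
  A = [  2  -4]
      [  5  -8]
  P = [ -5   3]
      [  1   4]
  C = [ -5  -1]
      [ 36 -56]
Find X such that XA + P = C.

XA = C − P = [[0, -4], [35, -60]].
A is on the right of X, so right-multiply by A⁻¹: X = (C − P)A⁻¹.
det A = 4, so A⁻¹ = [[-2, 1], [-5/4, 1/2]].
X = (C − P)A⁻¹ = [[5, -2], [5, 5]].

X = [[5, -2], [5, 5]]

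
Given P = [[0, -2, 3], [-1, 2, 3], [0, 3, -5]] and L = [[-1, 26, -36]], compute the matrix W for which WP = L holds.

Since P sits to the right of W, W = LP⁻¹.
det P = 1; the adjugate gives P⁻¹ = [[-19, -1, -12], [-5, 0, -3], [-3, 0, -2]].
W = LP⁻¹ = [[-1, 26, -36]] · [[-19, -1, -12], [-5, 0, -3], [-3, 0, -2]] = [[-3, 1, 6]].

W = [[-3, 1, 6]]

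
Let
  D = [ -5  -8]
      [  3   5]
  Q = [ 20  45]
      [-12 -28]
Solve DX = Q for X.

D is on the left of X, so left-multiply by D⁻¹: X = D⁻¹Q.
det D = -1; the adjugate gives D⁻¹ = [[-5, -8], [3, 5]].
X = D⁻¹Q = [[-5, -8], [3, 5]] · [[20, 45], [-12, -28]] = [[-4, -1], [0, -5]].

X = [[-4, -1], [0, -5]]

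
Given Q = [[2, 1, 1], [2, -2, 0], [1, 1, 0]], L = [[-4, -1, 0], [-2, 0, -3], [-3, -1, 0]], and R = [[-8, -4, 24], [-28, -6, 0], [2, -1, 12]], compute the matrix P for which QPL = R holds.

P = [[4, -2, -2], [-1, -2, 0], [5, -2, -4]]

Left-multiply by Q⁻¹ and right-multiply by L⁻¹: P = Q⁻¹RL⁻¹.
Q has determinant 4; Q⁻¹ = [[0, 1/4, 1/2], [0, -1/4, 1/2], [1, -1/4, -3/2]].
L has determinant 3; L⁻¹ = [[-1, 0, 1], [3, 0, -4], [2/3, -1/3, -2/3]].
Q⁻¹R = [[-6, -2, 6], [8, 1, 6], [-4, -1, 6]].
P = (Q⁻¹R)L⁻¹ = [[4, -2, -2], [-1, -2, 0], [5, -2, -4]].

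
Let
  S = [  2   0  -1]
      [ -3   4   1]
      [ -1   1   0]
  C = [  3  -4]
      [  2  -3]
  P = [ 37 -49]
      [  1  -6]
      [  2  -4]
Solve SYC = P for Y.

Y = [[4, -1], [2, 3], [-5, -1]]

Left-multiply by S⁻¹ and right-multiply by C⁻¹: Y = S⁻¹PC⁻¹.
det S = -3; the adjugate gives S⁻¹ = [[1/3, 1/3, -4/3], [1/3, 1/3, -1/3], [-1/3, 2/3, -8/3]].
det C = -1; the adjugate gives C⁻¹ = [[3, -4], [2, -3]].
S⁻¹P = [[10, -13], [12, -17], [-17, 23]].
Y = (S⁻¹P)C⁻¹ = [[4, -1], [2, 3], [-5, -1]].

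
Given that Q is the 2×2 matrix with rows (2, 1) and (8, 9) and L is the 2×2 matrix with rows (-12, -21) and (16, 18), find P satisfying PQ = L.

Since Q sits to the right of P, P = LQ⁻¹.
Q has determinant 10; Q⁻¹ = [[9/10, -1/10], [-4/5, 1/5]].
P = LQ⁻¹ = [[-12, -21], [16, 18]] · [[9/10, -1/10], [-4/5, 1/5]] = [[6, -3], [0, 2]].

P = [[6, -3], [0, 2]]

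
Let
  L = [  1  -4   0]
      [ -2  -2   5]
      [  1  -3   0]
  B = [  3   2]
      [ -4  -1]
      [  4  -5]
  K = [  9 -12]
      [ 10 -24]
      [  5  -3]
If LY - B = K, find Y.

LY = K + B = [[12, -10], [6, -25], [9, -8]].
Since L multiplies Y on the left, Y = L⁻¹(K + B).
L has determinant -5; L⁻¹ = [[-3, 0, 4], [-1, 0, 1], [-8/5, 1/5, 2]].
Y = L⁻¹(K + B) = [[0, -2], [-3, 2], [0, -5]].

Y = [[0, -2], [-3, 2], [0, -5]]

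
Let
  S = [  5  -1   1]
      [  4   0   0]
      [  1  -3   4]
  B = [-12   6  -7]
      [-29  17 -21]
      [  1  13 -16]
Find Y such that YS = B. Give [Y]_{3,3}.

Since S sits to the right of Y, Y = BS⁻¹.
S has determinant 4; S⁻¹ = [[0, 1/4, 0], [-4, 19/4, 1], [-3, 7/2, 1]].
Y = BS⁻¹ = [[-12, 6, -7], [-29, 17, -21], [1, 13, -16]] · [[0, 1/4, 0], [-4, 19/4, 1], [-3, 7/2, 1]] = [[-3, 1, -1], [-5, 0, -4], [-4, 6, -3]].

-3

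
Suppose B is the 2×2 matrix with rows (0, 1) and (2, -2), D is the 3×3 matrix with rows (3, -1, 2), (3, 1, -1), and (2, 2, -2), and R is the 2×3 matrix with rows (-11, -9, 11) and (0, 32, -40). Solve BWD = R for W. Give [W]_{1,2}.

-5

Left-multiply by B⁻¹ and right-multiply by D⁻¹: W = B⁻¹RD⁻¹.
det B = -2; the adjugate gives B⁻¹ = [[1, 1/2], [1, 0]].
D has determinant 4; D⁻¹ = [[0, 1/2, -1/4], [1, -5/2, 9/4], [1, -2, 3/2]].
B⁻¹R = [[-11, 7, -9], [-11, -9, 11]].
W = (B⁻¹R)D⁻¹ = [[-2, -5, 5], [2, -5, -1]].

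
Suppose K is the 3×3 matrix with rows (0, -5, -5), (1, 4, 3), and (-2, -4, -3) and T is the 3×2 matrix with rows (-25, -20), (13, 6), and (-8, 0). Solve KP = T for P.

P = [[-5, -6], [3, 0], [2, 4]]

Since K multiplies P on the left, P = K⁻¹T.
K has determinant -5; K⁻¹ = [[0, -1, -1], [3/5, 2, 1], [-4/5, -2, -1]].
P = K⁻¹T = [[0, -1, -1], [3/5, 2, 1], [-4/5, -2, -1]] · [[-25, -20], [13, 6], [-8, 0]] = [[-5, -6], [3, 0], [2, 4]].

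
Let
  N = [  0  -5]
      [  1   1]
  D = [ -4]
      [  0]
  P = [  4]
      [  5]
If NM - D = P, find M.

M = [[5], [0]]

NM = P + D = [[0], [5]].
N is on the left of M, so left-multiply by N⁻¹: M = N⁻¹(P + D).
N has determinant 5; N⁻¹ = [[1/5, 1], [-1/5, 0]].
M = N⁻¹(P + D) = [[5], [0]].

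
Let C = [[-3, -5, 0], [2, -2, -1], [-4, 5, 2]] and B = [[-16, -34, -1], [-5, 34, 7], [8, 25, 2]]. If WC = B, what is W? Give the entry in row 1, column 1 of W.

6

C is on the right of W, so right-multiply by C⁻¹: W = BC⁻¹.
det C = -3, so C⁻¹ = [[-1/3, -10/3, -5/3], [0, 2, 1], [-2/3, -35/3, -16/3]].
W = BC⁻¹ = [[-16, -34, -1], [-5, 34, 7], [8, 25, 2]] · [[-1/3, -10/3, -5/3], [0, 2, 1], [-2/3, -35/3, -16/3]] = [[6, -3, -2], [-3, 3, 5], [-4, 0, 1]].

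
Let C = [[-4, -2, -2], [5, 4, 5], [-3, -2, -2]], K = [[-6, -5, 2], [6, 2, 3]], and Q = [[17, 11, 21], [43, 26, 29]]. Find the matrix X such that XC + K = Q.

X = [[-2, 3, 0], [-3, 2, -5]]

XC = Q − K = [[23, 16, 19], [37, 24, 26]].
C is on the right of X, so right-multiply by C⁻¹: X = (Q − K)C⁻¹.
det C = -2; the adjugate gives C⁻¹ = [[-1, 0, 1], [5/2, -1, -5], [-1, 1, 3]].
X = (Q − K)C⁻¹ = [[-2, 3, 0], [-3, 2, -5]].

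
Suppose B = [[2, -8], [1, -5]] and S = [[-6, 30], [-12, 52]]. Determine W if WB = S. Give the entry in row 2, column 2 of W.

-4

Right-multiplying both sides by B⁻¹ gives W = SB⁻¹.
det B = -2, so B⁻¹ = [[5/2, -4], [1/2, -1]].
W = SB⁻¹ = [[-6, 30], [-12, 52]] · [[5/2, -4], [1/2, -1]] = [[0, -6], [-4, -4]].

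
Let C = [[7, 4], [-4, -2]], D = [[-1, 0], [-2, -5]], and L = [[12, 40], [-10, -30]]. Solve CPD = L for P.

Isolating P: multiply by C⁻¹ from the left and D⁻¹ from the right, so P = C⁻¹LD⁻¹.
det C = 2, so C⁻¹ = [[-1, -2], [2, 7/2]].
det D = 5, so D⁻¹ = [[-1, 0], [2/5, -1/5]].
C⁻¹L = [[8, 20], [-11, -25]].
P = (C⁻¹L)D⁻¹ = [[0, -4], [1, 5]].

P = [[0, -4], [1, 5]]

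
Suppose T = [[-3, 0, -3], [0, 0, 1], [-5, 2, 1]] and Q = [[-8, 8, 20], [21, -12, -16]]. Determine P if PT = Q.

Right-multiplying both sides by T⁻¹ gives P = QT⁻¹.
det T = 6; the adjugate gives T⁻¹ = [[-1/3, -1, 0], [-5/6, -3, 1/2], [0, 1, 0]].
P = QT⁻¹ = [[-8, 8, 20], [21, -12, -16]] · [[-1/3, -1, 0], [-5/6, -3, 1/2], [0, 1, 0]] = [[-4, 4, 4], [3, -1, -6]].

P = [[-4, 4, 4], [3, -1, -6]]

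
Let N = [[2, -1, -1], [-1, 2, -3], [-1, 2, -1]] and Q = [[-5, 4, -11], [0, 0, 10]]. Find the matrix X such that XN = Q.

Right-multiplying both sides by N⁻¹ gives X = QN⁻¹.
det N = 6; the adjugate gives N⁻¹ = [[2/3, -1/2, 5/6], [1/3, -1/2, 7/6], [0, -1/2, 1/2]].
X = QN⁻¹ = [[-5, 4, -11], [0, 0, 10]] · [[2/3, -1/2, 5/6], [1/3, -1/2, 7/6], [0, -1/2, 1/2]] = [[-2, 6, -5], [0, -5, 5]].

X = [[-2, 6, -5], [0, -5, 5]]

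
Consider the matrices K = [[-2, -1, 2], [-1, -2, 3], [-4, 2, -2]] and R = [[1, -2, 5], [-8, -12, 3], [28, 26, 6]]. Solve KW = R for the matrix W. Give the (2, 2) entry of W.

6

Left-multiplying both sides by K⁻¹ gives W = K⁻¹R.
det K = -2; the adjugate gives K⁻¹ = [[1, -1, -1/2], [7, -6, -2], [5, -4, -3/2]].
W = K⁻¹R = [[1, -1, -1/2], [7, -6, -2], [5, -4, -3/2]] · [[1, -2, 5], [-8, -12, 3], [28, 26, 6]] = [[-5, -3, -1], [-1, 6, 5], [-5, -1, 4]].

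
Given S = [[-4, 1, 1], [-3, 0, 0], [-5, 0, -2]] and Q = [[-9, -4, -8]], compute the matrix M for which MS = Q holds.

S is on the right of M, so right-multiply by S⁻¹: M = QS⁻¹.
det S = -6, so S⁻¹ = [[0, -1/3, 0], [1, -13/6, 1/2], [0, 5/6, -1/2]].
M = QS⁻¹ = [[-9, -4, -8]] · [[0, -1/3, 0], [1, -13/6, 1/2], [0, 5/6, -1/2]] = [[-4, 5, 2]].

M = [[-4, 5, 2]]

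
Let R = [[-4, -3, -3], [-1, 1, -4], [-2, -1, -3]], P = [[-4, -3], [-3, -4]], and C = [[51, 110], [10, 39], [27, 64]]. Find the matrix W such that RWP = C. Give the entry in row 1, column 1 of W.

Left-multiply by R⁻¹ and right-multiply by P⁻¹: W = R⁻¹CP⁻¹.
det R = 4, so R⁻¹ = [[-7/4, -3/2, 15/4], [5/4, 3/2, -13/4], [3/4, 1/2, -7/4]].
det P = 7, so P⁻¹ = [[-4/7, 3/7], [3/7, -4/7]].
R⁻¹C = [[-3, -11], [-9, -12], [-4, -10]].
W = (R⁻¹C)P⁻¹ = [[-3, 5], [0, 3], [-2, 4]].

-3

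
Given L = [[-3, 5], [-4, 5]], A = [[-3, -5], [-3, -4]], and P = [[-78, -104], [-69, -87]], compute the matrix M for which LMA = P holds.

M = L⁻¹PA⁻¹ (apply L⁻¹ on the left and A⁻¹ on the right).
L has determinant 5; L⁻¹ = [[1, -1], [4/5, -3/5]].
det A = -3, so A⁻¹ = [[4/3, -5/3], [-1, 1]].
L⁻¹P = [[-9, -17], [-21, -31]].
M = (L⁻¹P)A⁻¹ = [[5, -2], [3, 4]].

M = [[5, -2], [3, 4]]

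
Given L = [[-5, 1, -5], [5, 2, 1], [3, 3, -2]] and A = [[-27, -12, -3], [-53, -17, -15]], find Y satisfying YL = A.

Y = [[2, -1, -4], [5, -2, -6]]

L is on the right of Y, so right-multiply by L⁻¹: Y = AL⁻¹.
det L = 3; the adjugate gives L⁻¹ = [[-7/3, -13/3, 11/3], [13/3, 25/3, -20/3], [3, 6, -5]].
Y = AL⁻¹ = [[-27, -12, -3], [-53, -17, -15]] · [[-7/3, -13/3, 11/3], [13/3, 25/3, -20/3], [3, 6, -5]] = [[2, -1, -4], [5, -2, -6]].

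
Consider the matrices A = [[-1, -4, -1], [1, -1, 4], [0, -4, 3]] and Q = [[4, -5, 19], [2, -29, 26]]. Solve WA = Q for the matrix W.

W = [[-3, 1, 4], [3, 5, 3]]

A is on the right of W, so right-multiply by A⁻¹: W = QA⁻¹.
A has determinant 3; A⁻¹ = [[13/3, 16/3, -17/3], [-1, -1, 1], [-4/3, -4/3, 5/3]].
W = QA⁻¹ = [[4, -5, 19], [2, -29, 26]] · [[13/3, 16/3, -17/3], [-1, -1, 1], [-4/3, -4/3, 5/3]] = [[-3, 1, 4], [3, 5, 3]].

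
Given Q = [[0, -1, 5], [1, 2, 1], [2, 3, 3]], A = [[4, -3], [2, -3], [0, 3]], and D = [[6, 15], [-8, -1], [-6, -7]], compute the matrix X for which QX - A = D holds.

QX = D + A = [[10, 12], [-6, -4], [-6, -4]].
Left-multiplying both sides by Q⁻¹ gives X = Q⁻¹(D + A).
det Q = -4, so Q⁻¹ = [[-3/4, -9/2, 11/4], [1/4, 5/2, -5/4], [1/4, 1/2, -1/4]].
X = Q⁻¹(D + A) = [[3, -2], [-5, -2], [1, 2]].

X = [[3, -2], [-5, -2], [1, 2]]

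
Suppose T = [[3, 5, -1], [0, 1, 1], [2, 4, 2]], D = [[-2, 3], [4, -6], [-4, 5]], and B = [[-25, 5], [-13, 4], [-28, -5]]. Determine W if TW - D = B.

W = [[-2, 2], [-5, 0], [-4, -2]]

TW = B + D = [[-27, 8], [-9, -2], [-32, 0]].
Since T multiplies W on the left, W = T⁻¹(B + D).
det T = 6; the adjugate gives T⁻¹ = [[-1/3, -7/3, 1], [1/3, 4/3, -1/2], [-1/3, -1/3, 1/2]].
W = T⁻¹(B + D) = [[-2, 2], [-5, 0], [-4, -2]].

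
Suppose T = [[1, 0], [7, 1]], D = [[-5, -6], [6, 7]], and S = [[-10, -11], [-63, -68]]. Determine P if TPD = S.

P = T⁻¹SD⁻¹ (apply T⁻¹ on the left and D⁻¹ on the right).
det T = 1, so T⁻¹ = [[1, 0], [-7, 1]].
D has determinant 1; D⁻¹ = [[7, 6], [-6, -5]].
T⁻¹S = [[-10, -11], [7, 9]].
P = (T⁻¹S)D⁻¹ = [[-4, -5], [-5, -3]].

P = [[-4, -5], [-5, -3]]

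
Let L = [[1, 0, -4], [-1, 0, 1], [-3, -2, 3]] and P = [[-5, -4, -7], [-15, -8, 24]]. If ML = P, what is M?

Since L sits to the right of M, M = PL⁻¹.
L has determinant -6; L⁻¹ = [[-1/3, -4/3, 0], [0, 3/2, -1/2], [-1/3, -1/3, 0]].
M = PL⁻¹ = [[-5, -4, -7], [-15, -8, 24]] · [[-1/3, -4/3, 0], [0, 3/2, -1/2], [-1/3, -1/3, 0]] = [[4, 3, 2], [-3, 0, 4]].

M = [[4, 3, 2], [-3, 0, 4]]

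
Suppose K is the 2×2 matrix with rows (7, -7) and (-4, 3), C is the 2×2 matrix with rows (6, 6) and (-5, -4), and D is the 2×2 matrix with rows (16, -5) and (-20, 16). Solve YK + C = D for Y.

YK = D − C = [[10, -11], [-15, 20]].
Since K sits to the right of Y, Y = (D − C)K⁻¹.
K has determinant -7; K⁻¹ = [[-3/7, -1], [-4/7, -1]].
Y = (D − C)K⁻¹ = [[2, 1], [-5, -5]].

Y = [[2, 1], [-5, -5]]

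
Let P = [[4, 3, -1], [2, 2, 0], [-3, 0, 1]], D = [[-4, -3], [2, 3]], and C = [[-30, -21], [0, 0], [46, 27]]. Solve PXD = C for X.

Left-multiply by P⁻¹ and right-multiply by D⁻¹: X = P⁻¹CD⁻¹.
det P = -4, so P⁻¹ = [[-1/2, 3/4, -1/2], [1/2, -1/4, 1/2], [-3/2, 9/4, -1/2]].
det D = -6, so D⁻¹ = [[-1/2, -1/2], [1/3, 2/3]].
P⁻¹C = [[-8, -3], [8, 3], [22, 18]].
X = (P⁻¹C)D⁻¹ = [[3, 2], [-3, -2], [-5, 1]].

X = [[3, 2], [-3, -2], [-5, 1]]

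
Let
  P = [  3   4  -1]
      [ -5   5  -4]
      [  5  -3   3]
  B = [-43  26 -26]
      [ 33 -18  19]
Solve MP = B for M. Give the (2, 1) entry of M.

P is on the right of M, so right-multiply by P⁻¹: M = BP⁻¹.
det P = -1, so P⁻¹ = [[-3, 9, 11], [5, -14, -17], [10, -29, -35]].
M = BP⁻¹ = [[-43, 26, -26], [33, -18, 19]] · [[-3, 9, 11], [5, -14, -17], [10, -29, -35]] = [[-1, 3, -5], [1, -2, 4]].

1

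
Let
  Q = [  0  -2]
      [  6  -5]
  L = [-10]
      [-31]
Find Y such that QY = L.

Since Q multiplies Y on the left, Y = Q⁻¹L.
det Q = 12; the adjugate gives Q⁻¹ = [[-5/12, 1/6], [-1/2, 0]].
Y = Q⁻¹L = [[-5/12, 1/6], [-1/2, 0]] · [[-10], [-31]] = [[-1], [5]].

Y = [[-1], [5]]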